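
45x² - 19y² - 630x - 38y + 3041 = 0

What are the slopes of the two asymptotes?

3√95/19 and -3√95/19

Rearranging, 45(x² - 14x) -19(y² + 2y) = -3041.
45(x - 7)² -19(y + 1)² = -3041 + 2205 - 19 = -855
Divide by -855: (y + 1)²/45 - (x - 7)²/19 = 1
Hyperbola, center (7, -1), transverse axis vertical; a² = 45, b² = 19.
For a vertical hyperbola the asymptotes have slope ±a/b.
Here that is ±3√5/√19 = ±3√95/19.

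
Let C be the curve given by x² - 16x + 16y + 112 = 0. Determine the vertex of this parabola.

(8, -3)

Only x is squared. Complete the square in x: (x - 8)² = -16(y + 3).
Vertex (8, -3); 4p = -16 so p = -4. Opens down.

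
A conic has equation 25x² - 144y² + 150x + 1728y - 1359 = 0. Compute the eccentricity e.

e = 13/5

Rearranging, 25(x² + 6x) -144(y² - 12y) = 1359.
Completing the square gives 25(x + 3)² -144(y - 6)² = 1359 + 225 - 5184 = -3600.
Dividing both sides by -3600: (y - 6)²/25 - (x + 3)²/144 = 1
Hyperbola, center (-3, 6), transverse axis vertical; a² = 25, b² = 144.
c² = a² + b² = 169, so c = 13.
e = c/a = 13/5.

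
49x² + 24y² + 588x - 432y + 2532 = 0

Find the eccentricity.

e = 5/7

Group: 49(x² + 12x) + 24(y² - 18y) = -2532
Complete the square: 49(x + 6)² + 24(y - 9)² = -2532 + 1764 + 1944 = 1176
Divide through by 1176 to get (x + 6)²/24 + (y - 9)²/49 = 1.
Ellipse, center (-6, 9), major axis vertical; a² = 49, b² = 24.
c² = a² - b² = 25, so c = 5.
e = c/a = 5/7.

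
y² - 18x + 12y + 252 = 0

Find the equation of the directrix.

x = 15/2

Only y is squared. Complete the square in y: (y + 6)² = 18(x - 12).
Vertex (12, -6); 4p = 18 so p = 9/2. Opens right.
Directrix is the vertical line x = h − p = 12 − (9/2) = 15/2.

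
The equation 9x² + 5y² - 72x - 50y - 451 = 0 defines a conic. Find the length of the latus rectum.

40/3

Group: 9(x² - 8x) + 5(y² - 10y) = 451
Complete the square: 9(x - 4)² + 5(y - 5)² = 451 + 144 + 125 = 720
Divide by 720: (x - 4)²/80 + (y - 5)²/144 = 1
Ellipse, center (4, 5), major axis vertical; a² = 144, b² = 80.
Latus rectum length = 2b²/a = 2·80/12 = 40/3.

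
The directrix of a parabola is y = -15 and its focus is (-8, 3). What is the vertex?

(-8, -6)

The vertex is the midpoint between the focus and the directrix along the axis of symmetry.
Axis is vertical (directrix is horizontal). Vertex y-coordinate = (3 + (-15))/2 = -6; x-coordinate = -8.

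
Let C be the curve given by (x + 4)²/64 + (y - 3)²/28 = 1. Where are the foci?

(-10, 3) and (2, 3)

Center (-4, 3). The larger denominator 64 sits under the x-term, so the major axis is horizontal; a² = 64, b² = 28.
c² = a² - b² = 64 - 28 = 36, so c = 6.
Foci lie on the horizontal axis through the center: (h ± c, k).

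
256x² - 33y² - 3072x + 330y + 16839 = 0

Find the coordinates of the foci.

(6, -12) and (6, 22)

256(x² - 12x) -33(y² - 10y) = -16839
Complete the square: 256(x - 6)² -33(y - 5)² = -16839 + 9216 - 825 = -8448
Divide by -8448: (y - 5)²/256 - (x - 6)²/33 = 1
Hyperbola, center (6, 5), transverse axis vertical; a² = 256, b² = 33.
c² = a² + b² = 256 + 33 = 289, so c = 17.
Foci lie on the vertical axis through the center: (h, k ± c).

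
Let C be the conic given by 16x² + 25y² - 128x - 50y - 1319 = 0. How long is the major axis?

Rearranging, 16(x² - 8x) + 25(y² - 2y) = 1319.
Complete the square in x and y: 16(x - 4)² + 25(y - 1)² = 1319 + 256 + 25 = 1600
Divide through by 1600 to get (x - 4)²/100 + (y - 1)²/64 = 1.
Ellipse, center (4, 1), major axis horizontal; a² = 100, b² = 64.
a² = 100 so a = 10; the major axis has length 2a = 20.

20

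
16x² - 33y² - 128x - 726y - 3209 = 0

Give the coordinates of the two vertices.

(4, -15) and (4, -7)

16(x² - 8x) -33(y² + 22y) = 3209
Completing the square gives 16(x - 4)² -33(y + 11)² = 3209 + 256 - 3993 = -528.
Divide through by -528 to get (y + 11)²/16 - (x - 4)²/33 = 1.
Hyperbola, center (4, -11), transverse axis vertical; a² = 16, b² = 33.
a = 4. Vertices at (h, k ± a).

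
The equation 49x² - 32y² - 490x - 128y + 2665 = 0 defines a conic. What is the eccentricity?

Collect terms: 49(x² - 10x) -32(y² + 4y) = -2665
Complete the square: 49(x - 5)² -32(y + 2)² = -2665 + 1225 - 128 = -1568
Divide by -1568: (y + 2)²/49 - (x - 5)²/32 = 1
Hyperbola, center (5, -2), transverse axis vertical; a² = 49, b² = 32.
c² = a² + b² = 81, so c = 9.
e = c/a = 9/7.

e = 9/7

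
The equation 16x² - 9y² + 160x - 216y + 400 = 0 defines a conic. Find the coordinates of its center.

(-5, -12)

Group the x- and y-terms: 16(x² + 10x) -9(y² + 24y) = -400
Complete the square in x and y: 16(x + 5)² -9(y + 12)² = -400 + 400 - 1296 = -1296
Dividing both sides by -1296: (y + 12)²/144 - (x + 5)²/81 = 1
Hyperbola with center (-5, -12).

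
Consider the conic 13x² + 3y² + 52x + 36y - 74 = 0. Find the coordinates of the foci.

Group the x- and y-terms: 13(x² + 4x) + 3(y² + 12y) = 74
Complete the square: 13(x + 2)² + 3(y + 6)² = 74 + 52 + 108 = 234
Divide through by 234 to get (x + 2)²/18 + (y + 6)²/78 = 1.
Ellipse, center (-2, -6), major axis vertical; a² = 78, b² = 18.
c² = a² - b² = 78 - 18 = 60, so c = 2√15.
Foci lie on the vertical axis through the center: (h, k ± c).

(-2, -6 - 2√15) and (-2, -6 + 2√15)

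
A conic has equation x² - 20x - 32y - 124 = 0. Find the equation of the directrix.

Only x is squared. Complete the square in x: (x - 10)² = 32(y + 7).
Vertex (10, -7); 4p = 32 so p = 8. Opens up.
Directrix is the horizontal line y = k − p = -7 − (8) = -15.

y = -15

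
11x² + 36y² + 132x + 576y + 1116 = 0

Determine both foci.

(-16, -8) and (4, -8)

Group: 11(x² + 12x) + 36(y² + 16y) = -1116
Complete the square in x and y: 11(x + 6)² + 36(y + 8)² = -1116 + 396 + 2304 = 1584
Divide through by 1584 to get (x + 6)²/144 + (y + 8)²/44 = 1.
Ellipse, center (-6, -8), major axis horizontal; a² = 144, b² = 44.
c² = a² - b² = 144 - 44 = 100, so c = 10.
Foci lie on the horizontal axis through the center: (h ± c, k).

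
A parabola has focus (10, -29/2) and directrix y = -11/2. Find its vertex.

The vertex is the midpoint between the focus and the directrix along the axis of symmetry.
Axis is vertical (directrix is horizontal). Vertex y-coordinate = (-29/2 + (-11/2))/2 = -10; x-coordinate = 10.

(10, -10)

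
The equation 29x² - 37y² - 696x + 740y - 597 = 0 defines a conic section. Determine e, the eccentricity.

e = √2442/37

Group the x- and y-terms: 29(x² - 24x) -37(y² - 20y) = 597
Completing the square gives 29(x - 12)² -37(y - 10)² = 597 + 4176 - 3700 = 1073.
Divide by 1073: (x - 12)²/37 - (y - 10)²/29 = 1
Hyperbola, center (12, 10), transverse axis horizontal; a² = 37, b² = 29.
c² = a² + b² = 66, so c = √66.
e = c/a = √66/√37 = √2442/37.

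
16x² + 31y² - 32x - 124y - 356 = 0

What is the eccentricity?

e = √465/31

16(x² - 2x) + 31(y² - 4y) = 356
Complete the square in x and y: 16(x - 1)² + 31(y - 2)² = 356 + 16 + 124 = 496
Divide by 496: (x - 1)²/31 + (y - 2)²/16 = 1
Ellipse, center (1, 2), major axis horizontal; a² = 31, b² = 16.
c² = a² - b² = 15, so c = √15.
e = c/a = √15/√31 = √465/31.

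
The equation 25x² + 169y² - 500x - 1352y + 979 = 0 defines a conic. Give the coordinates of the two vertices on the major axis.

(-3, 4) and (23, 4)

Group the x- and y-terms: 25(x² - 20x) + 169(y² - 8y) = -979
Complete the square in x and y: 25(x - 10)² + 169(y - 4)² = -979 + 2500 + 2704 = 4225
Divide through by 4225 to get (x - 10)²/169 + (y - 4)²/25 = 1.
Ellipse, center (10, 4), major axis horizontal; a² = 169, b² = 25.
a = 13. Vertices at (h ± a, k).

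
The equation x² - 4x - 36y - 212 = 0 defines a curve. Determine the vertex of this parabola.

(2, -6)

Only x is squared. Complete the square in x: (x - 2)² = 36(y + 6).
Vertex (2, -6); 4p = 36 so p = 9. Opens up.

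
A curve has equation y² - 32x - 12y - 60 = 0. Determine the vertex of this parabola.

Only y is squared. Complete the square in y: (y - 6)² = 32(x + 3).
Vertex (-3, 6); 4p = 32 so p = 8. Opens right.

(-3, 6)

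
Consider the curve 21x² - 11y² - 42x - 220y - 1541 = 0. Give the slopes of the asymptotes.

Collect terms: 21(x² - 2x) -11(y² + 20y) = 1541
Completing the square gives 21(x - 1)² -11(y + 10)² = 1541 + 21 - 1100 = 462.
Divide by 462: (x - 1)²/22 - (y + 10)²/42 = 1
Hyperbola, center (1, -10), transverse axis horizontal; a² = 22, b² = 42.
For a horizontal hyperbola the asymptotes have slope ±b/a.
Here that is ±√42/√22 = ±√231/11.

√231/11 and -√231/11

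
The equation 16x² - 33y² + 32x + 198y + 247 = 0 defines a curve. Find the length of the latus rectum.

Group: 16(x² + 2x) -33(y² - 6y) = -247
Complete the square: 16(x + 1)² -33(y - 3)² = -247 + 16 - 297 = -528
Divide by -528: (y - 3)²/16 - (x + 1)²/33 = 1
Hyperbola, center (-1, 3), transverse axis vertical; a² = 16, b² = 33.
Latus rectum length = 2b²/a = 2·33/4 = 33/2.

33/2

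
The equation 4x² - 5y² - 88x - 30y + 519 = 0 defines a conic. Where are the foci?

(11, -9) and (11, 3)

Group: 4(x² - 22x) -5(y² + 6y) = -519
Completing the square gives 4(x - 11)² -5(y + 3)² = -519 + 484 - 45 = -80.
Divide by -80: (y + 3)²/16 - (x - 11)²/20 = 1
Hyperbola, center (11, -3), transverse axis vertical; a² = 16, b² = 20.
c² = a² + b² = 16 + 20 = 36, so c = 6.
Foci lie on the vertical axis through the center: (h, k ± c).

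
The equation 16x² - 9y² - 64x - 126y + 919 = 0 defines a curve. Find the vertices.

(2, -19) and (2, 5)

Group the x- and y-terms: 16(x² - 4x) -9(y² + 14y) = -919
16(x - 2)² -9(y + 7)² = -919 + 64 - 441 = -1296
Divide by -1296: (y + 7)²/144 - (x - 2)²/81 = 1
Hyperbola, center (2, -7), transverse axis vertical; a² = 144, b² = 81.
a = 12. Vertices at (h, k ± a).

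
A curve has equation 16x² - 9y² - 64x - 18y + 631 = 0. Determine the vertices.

(2, -9) and (2, 7)

Group: 16(x² - 4x) -9(y² + 2y) = -631
16(x - 2)² -9(y + 1)² = -631 + 64 - 9 = -576
Dividing both sides by -576: (y + 1)²/64 - (x - 2)²/36 = 1
Hyperbola, center (2, -1), transverse axis vertical; a² = 64, b² = 36.
a = 8. Vertices at (h, k ± a).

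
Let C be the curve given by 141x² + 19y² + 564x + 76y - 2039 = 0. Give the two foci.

(-2, -2 - √122) and (-2, -2 + √122)

Group the x- and y-terms: 141(x² + 4x) + 19(y² + 4y) = 2039
Complete the square: 141(x + 2)² + 19(y + 2)² = 2039 + 564 + 76 = 2679
Divide by 2679: (x + 2)²/19 + (y + 2)²/141 = 1
Ellipse, center (-2, -2), major axis vertical; a² = 141, b² = 19.
c² = a² - b² = 141 - 19 = 122, so c = √122.
Foci lie on the vertical axis through the center: (h, k ± c).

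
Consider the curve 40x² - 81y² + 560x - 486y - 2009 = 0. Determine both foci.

(-18, -3) and (4, -3)

Group: 40(x² + 14x) -81(y² + 6y) = 2009
40(x + 7)² -81(y + 3)² = 2009 + 1960 - 729 = 3240
Divide by 3240: (x + 7)²/81 - (y + 3)²/40 = 1
Hyperbola, center (-7, -3), transverse axis horizontal; a² = 81, b² = 40.
c² = a² + b² = 81 + 40 = 121, so c = 11.
Foci lie on the horizontal axis through the center: (h ± c, k).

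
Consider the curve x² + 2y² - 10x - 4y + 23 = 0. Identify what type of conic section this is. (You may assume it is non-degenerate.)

No xy term. Coefficients of x² and y² are A = 1, C = 2.
A and C have the same sign but A ≠ C ⇒ ellipse.

ellipse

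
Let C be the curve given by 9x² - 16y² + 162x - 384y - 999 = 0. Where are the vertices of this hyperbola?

Collect terms: 9(x² + 18x) -16(y² + 24y) = 999
Completing the square gives 9(x + 9)² -16(y + 12)² = 999 + 729 - 2304 = -576.
Dividing both sides by -576: (y + 12)²/36 - (x + 9)²/64 = 1
Hyperbola, center (-9, -12), transverse axis vertical; a² = 36, b² = 64.
a = 6. Vertices at (h, k ± a).

(-9, -18) and (-9, -6)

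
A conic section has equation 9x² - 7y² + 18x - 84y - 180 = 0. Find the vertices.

(-1, -9) and (-1, -3)

9(x² + 2x) -7(y² + 12y) = 180
9(x + 1)² -7(y + 6)² = 180 + 9 - 252 = -63
Divide through by -63 to get (y + 6)²/9 - (x + 1)²/7 = 1.
Hyperbola, center (-1, -6), transverse axis vertical; a² = 9, b² = 7.
a = 3. Vertices at (h, k ± a).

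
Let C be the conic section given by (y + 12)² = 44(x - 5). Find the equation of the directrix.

Vertex (5, -12); 4p = 44 so p = 11. Opens right.
Directrix is the vertical line x = h − p = 5 − (11) = -6.

x = -6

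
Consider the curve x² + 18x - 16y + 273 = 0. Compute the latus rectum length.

Only x is squared. Complete the square in x: (x + 9)² = 16(y - 12).
Vertex (-9, 12); 4p = 16 so p = 4. Opens up.
Latus rectum length = |4p| = 16.

16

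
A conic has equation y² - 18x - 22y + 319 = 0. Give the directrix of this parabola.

x = 13/2

Only y is squared. Complete the square in y: (y - 11)² = 18(x - 11).
Vertex (11, 11); 4p = 18 so p = 9/2. Opens right.
Directrix is the vertical line x = h − p = 11 − (9/2) = 13/2.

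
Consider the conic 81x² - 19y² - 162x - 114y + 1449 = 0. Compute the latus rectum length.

38/9

Collect terms: 81(x² - 2x) -19(y² + 6y) = -1449
Completing the square gives 81(x - 1)² -19(y + 3)² = -1449 + 81 - 171 = -1539.
Divide through by -1539 to get (y + 3)²/81 - (x - 1)²/19 = 1.
Hyperbola, center (1, -3), transverse axis vertical; a² = 81, b² = 19.
Latus rectum length = 2b²/a = 2·19/9 = 38/9.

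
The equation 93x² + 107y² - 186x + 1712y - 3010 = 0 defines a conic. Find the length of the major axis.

2√107

Group the x- and y-terms: 93(x² - 2x) + 107(y² + 16y) = 3010
Complete the square in x and y: 93(x - 1)² + 107(y + 8)² = 3010 + 93 + 6848 = 9951
Divide through by 9951 to get (x - 1)²/107 + (y + 8)²/93 = 1.
Ellipse, center (1, -8), major axis horizontal; a² = 107, b² = 93.
a² = 107 so a = √107; the major axis has length 2a = 2√107.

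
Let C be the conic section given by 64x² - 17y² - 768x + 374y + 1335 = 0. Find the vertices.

(6, 3) and (6, 19)

Rearranging, 64(x² - 12x) -17(y² - 22y) = -1335.
64(x - 6)² -17(y - 11)² = -1335 + 2304 - 2057 = -1088
Dividing both sides by -1088: (y - 11)²/64 - (x - 6)²/17 = 1
Hyperbola, center (6, 11), transverse axis vertical; a² = 64, b² = 17.
a = 8. Vertices at (h, k ± a).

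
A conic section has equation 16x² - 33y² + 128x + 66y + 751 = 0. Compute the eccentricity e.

e = 7/4

Rearranging, 16(x² + 8x) -33(y² - 2y) = -751.
Completing the square gives 16(x + 4)² -33(y - 1)² = -751 + 256 - 33 = -528.
Divide through by -528 to get (y - 1)²/16 - (x + 4)²/33 = 1.
Hyperbola, center (-4, 1), transverse axis vertical; a² = 16, b² = 33.
c² = a² + b² = 49, so c = 7.
e = c/a = 7/4.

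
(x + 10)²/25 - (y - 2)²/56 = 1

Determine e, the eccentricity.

e = 9/5

Center (-10, 2). The positive term is the x-term, so the transverse axis is horizontal; a² = 25, b² = 56.
c² = a² + b² = 81, so c = 9.
e = c/a = 9/5.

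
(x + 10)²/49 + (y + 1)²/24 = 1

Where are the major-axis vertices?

(-17, -1) and (-3, -1)

Center (-10, -1). The larger denominator 49 sits under the x-term, so the major axis is horizontal; a² = 49, b² = 24.
a = 7. Vertices at (h ± a, k).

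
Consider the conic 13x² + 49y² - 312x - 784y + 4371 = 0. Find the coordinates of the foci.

Group the x- and y-terms: 13(x² - 24x) + 49(y² - 16y) = -4371
13(x - 12)² + 49(y - 8)² = -4371 + 1872 + 3136 = 637
Divide through by 637 to get (x - 12)²/49 + (y - 8)²/13 = 1.
Ellipse, center (12, 8), major axis horizontal; a² = 49, b² = 13.
c² = a² - b² = 49 - 13 = 36, so c = 6.
Foci lie on the horizontal axis through the center: (h ± c, k).

(6, 8) and (18, 8)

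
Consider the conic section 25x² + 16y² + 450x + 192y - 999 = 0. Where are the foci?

Collect terms: 25(x² + 18x) + 16(y² + 12y) = 999
Complete the square in x and y: 25(x + 9)² + 16(y + 6)² = 999 + 2025 + 576 = 3600
Divide by 3600: (x + 9)²/144 + (y + 6)²/225 = 1
Ellipse, center (-9, -6), major axis vertical; a² = 225, b² = 144.
c² = a² - b² = 225 - 144 = 81, so c = 9.
Foci lie on the vertical axis through the center: (h, k ± c).

(-9, -15) and (-9, 3)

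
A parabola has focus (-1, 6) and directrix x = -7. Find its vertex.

(-4, 6)

The vertex is the midpoint between the focus and the directrix along the axis of symmetry.
Axis is horizontal (directrix is vertical). Vertex x-coordinate = (-1 + (-7))/2 = -4; y-coordinate = 6.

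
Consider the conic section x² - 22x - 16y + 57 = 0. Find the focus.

(11, 0)

Only x is squared. Complete the square in x: (x - 11)² = 16(y + 4).
Vertex (11, -4); 4p = 16 so p = 4. Opens up.
Focus is p units from the vertex along the axis: (h, k + p).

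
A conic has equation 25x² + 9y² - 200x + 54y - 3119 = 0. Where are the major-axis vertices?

(4, -23) and (4, 17)

Rearranging, 25(x² - 8x) + 9(y² + 6y) = 3119.
Complete the square in x and y: 25(x - 4)² + 9(y + 3)² = 3119 + 400 + 81 = 3600
Dividing both sides by 3600: (x - 4)²/144 + (y + 3)²/400 = 1
Ellipse, center (4, -3), major axis vertical; a² = 400, b² = 144.
a = 20. Vertices at (h, k ± a).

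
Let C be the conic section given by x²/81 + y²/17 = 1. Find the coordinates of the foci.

Center (0, 0). The larger denominator 81 sits under the x-term, so the major axis is horizontal; a² = 81, b² = 17.
c² = a² - b² = 81 - 17 = 64, so c = 8.
Foci lie on the horizontal axis through the center: (h ± c, k).

(-8, 0) and (8, 0)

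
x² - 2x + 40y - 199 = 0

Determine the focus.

(1, -5)

Only x is squared. Complete the square in x: (x - 1)² = -40(y - 5).
Vertex (1, 5); 4p = -40 so p = -10. Opens down.
Focus is p units from the vertex along the axis: (h, k + p).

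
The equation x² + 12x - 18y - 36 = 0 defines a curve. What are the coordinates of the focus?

Only x is squared. Complete the square in x: (x + 6)² = 18(y + 4).
Vertex (-6, -4); 4p = 18 so p = 9/2. Opens up.
Focus is p units from the vertex along the axis: (h, k + p).

(-6, 1/2)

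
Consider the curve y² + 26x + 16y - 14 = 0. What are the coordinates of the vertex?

(3, -8)

Only y is squared. Complete the square in y: (y + 8)² = -26(x - 3).
Vertex (3, -8); 4p = -26 so p = -13/2. Opens left.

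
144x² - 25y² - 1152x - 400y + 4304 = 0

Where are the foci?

Group: 144(x² - 8x) -25(y² + 16y) = -4304
Complete the square in x and y: 144(x - 4)² -25(y + 8)² = -4304 + 2304 - 1600 = -3600
Divide by -3600: (y + 8)²/144 - (x - 4)²/25 = 1
Hyperbola, center (4, -8), transverse axis vertical; a² = 144, b² = 25.
c² = a² + b² = 144 + 25 = 169, so c = 13.
Foci lie on the vertical axis through the center: (h, k ± c).

(4, -21) and (4, 5)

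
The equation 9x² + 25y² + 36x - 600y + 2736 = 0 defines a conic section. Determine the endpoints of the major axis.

Group the x- and y-terms: 9(x² + 4x) + 25(y² - 24y) = -2736
Completing the square gives 9(x + 2)² + 25(y - 12)² = -2736 + 36 + 3600 = 900.
Divide by 900: (x + 2)²/100 + (y - 12)²/36 = 1
Ellipse, center (-2, 12), major axis horizontal; a² = 100, b² = 36.
a = 10. Vertices at (h ± a, k).

(-12, 12) and (8, 12)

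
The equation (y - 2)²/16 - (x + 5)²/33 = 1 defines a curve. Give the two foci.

(-5, -5) and (-5, 9)

Center (-5, 2). The positive term is the y-term, so the transverse axis is vertical; a² = 16, b² = 33.
c² = a² + b² = 16 + 33 = 49, so c = 7.
Foci lie on the vertical axis through the center: (h, k ± c).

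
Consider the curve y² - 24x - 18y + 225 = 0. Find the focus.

Only y is squared. Complete the square in y: (y - 9)² = 24(x - 6).
Vertex (6, 9); 4p = 24 so p = 6. Opens right.
Focus is p units from the vertex along the axis: (h + p, k).

(12, 9)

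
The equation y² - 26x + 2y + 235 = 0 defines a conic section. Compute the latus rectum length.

26

Only y is squared. Complete the square in y: (y + 1)² = 26(x - 9).
Vertex (9, -1); 4p = 26 so p = 13/2. Opens right.
Latus rectum length = |4p| = 26.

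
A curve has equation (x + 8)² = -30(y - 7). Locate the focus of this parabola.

(-8, -1/2)

Vertex (-8, 7); 4p = -30 so p = -15/2. Opens down.
Focus is p units from the vertex along the axis: (h, k + p).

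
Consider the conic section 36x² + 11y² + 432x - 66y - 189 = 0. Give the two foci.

(-6, -7) and (-6, 13)

Group: 36(x² + 12x) + 11(y² - 6y) = 189
Completing the square gives 36(x + 6)² + 11(y - 3)² = 189 + 1296 + 99 = 1584.
Dividing both sides by 1584: (x + 6)²/44 + (y - 3)²/144 = 1
Ellipse, center (-6, 3), major axis vertical; a² = 144, b² = 44.
c² = a² - b² = 144 - 44 = 100, so c = 10.
Foci lie on the vertical axis through the center: (h, k ± c).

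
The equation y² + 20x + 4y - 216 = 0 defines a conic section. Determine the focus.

(6, -2)

Only y is squared. Complete the square in y: (y + 2)² = -20(x - 11).
Vertex (11, -2); 4p = -20 so p = -5. Opens left.
Focus is p units from the vertex along the axis: (h + p, k).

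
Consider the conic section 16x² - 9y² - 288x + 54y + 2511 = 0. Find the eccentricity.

Group: 16(x² - 18x) -9(y² - 6y) = -2511
Complete the square: 16(x - 9)² -9(y - 3)² = -2511 + 1296 - 81 = -1296
Divide through by -1296 to get (y - 3)²/144 - (x - 9)²/81 = 1.
Hyperbola, center (9, 3), transverse axis vertical; a² = 144, b² = 81.
c² = a² + b² = 225, so c = 15.
e = c/a = 15/12 = 5/4.

e = 5/4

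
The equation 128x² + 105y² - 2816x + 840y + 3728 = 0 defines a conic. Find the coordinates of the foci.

Group: 128(x² - 22x) + 105(y² + 8y) = -3728
Complete the square in x and y: 128(x - 11)² + 105(y + 4)² = -3728 + 15488 + 1680 = 13440
Divide by 13440: (x - 11)²/105 + (y + 4)²/128 = 1
Ellipse, center (11, -4), major axis vertical; a² = 128, b² = 105.
c² = a² - b² = 128 - 105 = 23, so c = √23.
Foci lie on the vertical axis through the center: (h, k ± c).

(11, -4 - √23) and (11, -4 + √23)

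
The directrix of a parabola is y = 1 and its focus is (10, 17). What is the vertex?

(10, 9)

The vertex is the midpoint between the focus and the directrix along the axis of symmetry.
Axis is vertical (directrix is horizontal). Vertex y-coordinate = (17 + 1)/2 = 9; x-coordinate = 10.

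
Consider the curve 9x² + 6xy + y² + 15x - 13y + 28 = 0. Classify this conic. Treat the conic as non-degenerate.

parabola

A = 9, B = 6, C = 1.
Discriminant B² − 4AC = 6² − 4·9·1 = 0.
B² − 4AC = 0 ⇒ parabola.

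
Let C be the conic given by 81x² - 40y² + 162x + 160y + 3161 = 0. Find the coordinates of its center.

Group: 81(x² + 2x) -40(y² - 4y) = -3161
81(x + 1)² -40(y - 2)² = -3161 + 81 - 160 = -3240
Divide by -3240: (y - 2)²/81 - (x + 1)²/40 = 1
Hyperbola with center (-1, 2).

(-1, 2)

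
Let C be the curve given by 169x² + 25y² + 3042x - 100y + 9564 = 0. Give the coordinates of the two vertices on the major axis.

(-9, -11) and (-9, 15)

169(x² + 18x) + 25(y² - 4y) = -9564
Complete the square: 169(x + 9)² + 25(y - 2)² = -9564 + 13689 + 100 = 4225
Divide by 4225: (x + 9)²/25 + (y - 2)²/169 = 1
Ellipse, center (-9, 2), major axis vertical; a² = 169, b² = 25.
a = 13. Vertices at (h, k ± a).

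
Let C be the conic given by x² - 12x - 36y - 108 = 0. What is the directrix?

y = -13

Only x is squared. Complete the square in x: (x - 6)² = 36(y + 4).
Vertex (6, -4); 4p = 36 so p = 9. Opens up.
Directrix is the horizontal line y = k − p = -4 − (9) = -13.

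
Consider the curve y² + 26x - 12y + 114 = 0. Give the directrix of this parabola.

Only y is squared. Complete the square in y: (y - 6)² = -26(x + 3).
Vertex (-3, 6); 4p = -26 so p = -13/2. Opens left.
Directrix is the vertical line x = h − p = -3 − (-13/2) = 7/2.

x = 7/2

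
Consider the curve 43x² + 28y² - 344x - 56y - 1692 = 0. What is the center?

Group the x- and y-terms: 43(x² - 8x) + 28(y² - 2y) = 1692
Complete the square in x and y: 43(x - 4)² + 28(y - 1)² = 1692 + 688 + 28 = 2408
Dividing both sides by 2408: (x - 4)²/56 + (y - 1)²/86 = 1
Ellipse with center (4, 1).

(4, 1)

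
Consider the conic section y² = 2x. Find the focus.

Vertex (0, 0); 4p = 2 so p = 1/2. Opens right.
Focus is p units from the vertex along the axis: (h + p, k).

(1/2, 0)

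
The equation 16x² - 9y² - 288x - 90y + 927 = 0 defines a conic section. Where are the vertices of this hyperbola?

Group the x- and y-terms: 16(x² - 18x) -9(y² + 10y) = -927
Complete the square: 16(x - 9)² -9(y + 5)² = -927 + 1296 - 225 = 144
Divide by 144: (x - 9)²/9 - (y + 5)²/16 = 1
Hyperbola, center (9, -5), transverse axis horizontal; a² = 9, b² = 16.
a = 3. Vertices at (h ± a, k).

(6, -5) and (12, -5)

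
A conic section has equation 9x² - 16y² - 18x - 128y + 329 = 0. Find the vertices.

(1, -10) and (1, 2)

9(x² - 2x) -16(y² + 8y) = -329
Completing the square gives 9(x - 1)² -16(y + 4)² = -329 + 9 - 256 = -576.
Divide through by -576 to get (y + 4)²/36 - (x - 1)²/64 = 1.
Hyperbola, center (1, -4), transverse axis vertical; a² = 36, b² = 64.
a = 6. Vertices at (h, k ± a).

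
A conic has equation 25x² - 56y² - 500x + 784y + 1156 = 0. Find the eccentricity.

e = 9/5

Group: 25(x² - 20x) -56(y² - 14y) = -1156
Complete the square: 25(x - 10)² -56(y - 7)² = -1156 + 2500 - 2744 = -1400
Divide through by -1400 to get (y - 7)²/25 - (x - 10)²/56 = 1.
Hyperbola, center (10, 7), transverse axis vertical; a² = 25, b² = 56.
c² = a² + b² = 81, so c = 9.
e = c/a = 9/5.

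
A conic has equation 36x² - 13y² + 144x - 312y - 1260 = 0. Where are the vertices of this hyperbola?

Group the x- and y-terms: 36(x² + 4x) -13(y² + 24y) = 1260
36(x + 2)² -13(y + 12)² = 1260 + 144 - 1872 = -468
Divide through by -468 to get (y + 12)²/36 - (x + 2)²/13 = 1.
Hyperbola, center (-2, -12), transverse axis vertical; a² = 36, b² = 13.
a = 6. Vertices at (h, k ± a).

(-2, -18) and (-2, -6)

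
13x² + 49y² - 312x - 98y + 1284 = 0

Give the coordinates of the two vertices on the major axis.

13(x² - 24x) + 49(y² - 2y) = -1284
Completing the square gives 13(x - 12)² + 49(y - 1)² = -1284 + 1872 + 49 = 637.
Dividing both sides by 637: (x - 12)²/49 + (y - 1)²/13 = 1
Ellipse, center (12, 1), major axis horizontal; a² = 49, b² = 13.
a = 7. Vertices at (h ± a, k).

(5, 1) and (19, 1)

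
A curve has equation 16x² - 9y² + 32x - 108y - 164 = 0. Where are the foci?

Group: 16(x² + 2x) -9(y² + 12y) = 164
16(x + 1)² -9(y + 6)² = 164 + 16 - 324 = -144
Divide by -144: (y + 6)²/16 - (x + 1)²/9 = 1
Hyperbola, center (-1, -6), transverse axis vertical; a² = 16, b² = 9.
c² = a² + b² = 16 + 9 = 25, so c = 5.
Foci lie on the vertical axis through the center: (h, k ± c).

(-1, -11) and (-1, -1)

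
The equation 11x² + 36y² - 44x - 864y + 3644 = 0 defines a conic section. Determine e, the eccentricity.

e = 5/6

Rearranging, 11(x² - 4x) + 36(y² - 24y) = -3644.
Complete the square in x and y: 11(x - 2)² + 36(y - 12)² = -3644 + 44 + 5184 = 1584
Divide by 1584: (x - 2)²/144 + (y - 12)²/44 = 1
Ellipse, center (2, 12), major axis horizontal; a² = 144, b² = 44.
c² = a² - b² = 100, so c = 10.
e = c/a = 10/12 = 5/6.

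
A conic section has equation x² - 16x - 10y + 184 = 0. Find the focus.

Only x is squared. Complete the square in x: (x - 8)² = 10(y - 12).
Vertex (8, 12); 4p = 10 so p = 5/2. Opens up.
Focus is p units from the vertex along the axis: (h, k + p).

(8, 29/2)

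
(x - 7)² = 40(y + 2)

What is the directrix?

Vertex (7, -2); 4p = 40 so p = 10. Opens up.
Directrix is the horizontal line y = k − p = -2 − (10) = -12.

y = -12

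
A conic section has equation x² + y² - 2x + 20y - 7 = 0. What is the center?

(1, -10)

Group: (x² - 2x) + (y² + 20y) = 7
Complete the square in x and y: (x - 1)² + (y + 10)² = 7 + 1 + 100 = 108
So (x - 1)² + (y + 10)² = 108.
Circle centered at (1, -10) with r² = 108.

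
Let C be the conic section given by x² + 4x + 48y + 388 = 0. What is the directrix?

y = 4

Only x is squared. Complete the square in x: (x + 2)² = -48(y + 8).
Vertex (-2, -8); 4p = -48 so p = -12. Opens down.
Directrix is the horizontal line y = k − p = -8 − (-12) = 4.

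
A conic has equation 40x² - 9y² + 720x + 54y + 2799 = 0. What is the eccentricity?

Group: 40(x² + 18x) -9(y² - 6y) = -2799
40(x + 9)² -9(y - 3)² = -2799 + 3240 - 81 = 360
Divide by 360: (x + 9)²/9 - (y - 3)²/40 = 1
Hyperbola, center (-9, 3), transverse axis horizontal; a² = 9, b² = 40.
c² = a² + b² = 49, so c = 7.
e = c/a = 7/3.

e = 7/3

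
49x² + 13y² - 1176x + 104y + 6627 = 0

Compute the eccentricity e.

Group: 49(x² - 24x) + 13(y² + 8y) = -6627
Complete the square: 49(x - 12)² + 13(y + 4)² = -6627 + 7056 + 208 = 637
Dividing both sides by 637: (x - 12)²/13 + (y + 4)²/49 = 1
Ellipse, center (12, -4), major axis vertical; a² = 49, b² = 13.
c² = a² - b² = 36, so c = 6.
e = c/a = 6/7.

e = 6/7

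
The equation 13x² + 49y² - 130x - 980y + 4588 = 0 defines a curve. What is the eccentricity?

e = 6/7

Group: 13(x² - 10x) + 49(y² - 20y) = -4588
Completing the square gives 13(x - 5)² + 49(y - 10)² = -4588 + 325 + 4900 = 637.
Divide through by 637 to get (x - 5)²/49 + (y - 10)²/13 = 1.
Ellipse, center (5, 10), major axis horizontal; a² = 49, b² = 13.
c² = a² - b² = 36, so c = 6.
e = c/a = 6/7.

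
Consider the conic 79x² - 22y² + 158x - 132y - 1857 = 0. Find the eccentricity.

Group the x- and y-terms: 79(x² + 2x) -22(y² + 6y) = 1857
Complete the square: 79(x + 1)² -22(y + 3)² = 1857 + 79 - 198 = 1738
Divide by 1738: (x + 1)²/22 - (y + 3)²/79 = 1
Hyperbola, center (-1, -3), transverse axis horizontal; a² = 22, b² = 79.
c² = a² + b² = 101, so c = √101.
e = c/a = √101/√22 = √2222/22.

e = √2222/22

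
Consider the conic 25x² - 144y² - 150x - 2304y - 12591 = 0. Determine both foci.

(-10, -8) and (16, -8)

Rearranging, 25(x² - 6x) -144(y² + 16y) = 12591.
Completing the square gives 25(x - 3)² -144(y + 8)² = 12591 + 225 - 9216 = 3600.
Divide by 3600: (x - 3)²/144 - (y + 8)²/25 = 1
Hyperbola, center (3, -8), transverse axis horizontal; a² = 144, b² = 25.
c² = a² + b² = 144 + 25 = 169, so c = 13.
Foci lie on the horizontal axis through the center: (h ± c, k).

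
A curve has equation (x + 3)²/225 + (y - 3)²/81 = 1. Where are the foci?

(-15, 3) and (9, 3)

Center (-3, 3). The larger denominator 225 sits under the x-term, so the major axis is horizontal; a² = 225, b² = 81.
c² = a² - b² = 225 - 81 = 144, so c = 12.
Foci lie on the horizontal axis through the center: (h ± c, k).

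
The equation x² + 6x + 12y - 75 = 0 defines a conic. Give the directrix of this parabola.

Only x is squared. Complete the square in x: (x + 3)² = -12(y - 7).
Vertex (-3, 7); 4p = -12 so p = -3. Opens down.
Directrix is the horizontal line y = k − p = 7 − (-3) = 10.

y = 10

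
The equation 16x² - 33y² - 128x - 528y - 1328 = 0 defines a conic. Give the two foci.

Rearranging, 16(x² - 8x) -33(y² + 16y) = 1328.
16(x - 4)² -33(y + 8)² = 1328 + 256 - 2112 = -528
Divide by -528: (y + 8)²/16 - (x - 4)²/33 = 1
Hyperbola, center (4, -8), transverse axis vertical; a² = 16, b² = 33.
c² = a² + b² = 16 + 33 = 49, so c = 7.
Foci lie on the vertical axis through the center: (h, k ± c).

(4, -15) and (4, -1)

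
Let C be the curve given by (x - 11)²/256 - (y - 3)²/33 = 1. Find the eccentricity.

Center (11, 3). The positive term is the x-term, so the transverse axis is horizontal; a² = 256, b² = 33.
c² = a² + b² = 289, so c = 17.
e = c/a = 17/16.

e = 17/16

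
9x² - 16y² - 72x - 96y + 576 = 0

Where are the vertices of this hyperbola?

(4, -9) and (4, 3)

9(x² - 8x) -16(y² + 6y) = -576
Complete the square in x and y: 9(x - 4)² -16(y + 3)² = -576 + 144 - 144 = -576
Divide by -576: (y + 3)²/36 - (x - 4)²/64 = 1
Hyperbola, center (4, -3), transverse axis vertical; a² = 36, b² = 64.
a = 6. Vertices at (h, k ± a).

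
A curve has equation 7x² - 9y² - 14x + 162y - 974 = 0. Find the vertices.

Collect terms: 7(x² - 2x) -9(y² - 18y) = 974
Completing the square gives 7(x - 1)² -9(y - 9)² = 974 + 7 - 729 = 252.
Dividing both sides by 252: (x - 1)²/36 - (y - 9)²/28 = 1
Hyperbola, center (1, 9), transverse axis horizontal; a² = 36, b² = 28.
a = 6. Vertices at (h ± a, k).

(-5, 9) and (7, 9)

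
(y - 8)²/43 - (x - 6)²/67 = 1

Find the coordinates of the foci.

Center (6, 8). The positive term is the y-term, so the transverse axis is vertical; a² = 43, b² = 67.
c² = a² + b² = 43 + 67 = 110, so c = √110.
Foci lie on the vertical axis through the center: (h, k ± c).

(6, 8 - √110) and (6, 8 + √110)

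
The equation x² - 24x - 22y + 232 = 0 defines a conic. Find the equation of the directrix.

y = -3/2

Only x is squared. Complete the square in x: (x - 12)² = 22(y - 4).
Vertex (12, 4); 4p = 22 so p = 11/2. Opens up.
Directrix is the horizontal line y = k − p = 4 − (11/2) = -3/2.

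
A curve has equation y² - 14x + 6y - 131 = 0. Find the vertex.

Only y is squared. Complete the square in y: (y + 3)² = 14(x + 10).
Vertex (-10, -3); 4p = 14 so p = 7/2. Opens right.

(-10, -3)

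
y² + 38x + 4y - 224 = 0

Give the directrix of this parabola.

Only y is squared. Complete the square in y: (y + 2)² = -38(x - 6).
Vertex (6, -2); 4p = -38 so p = -19/2. Opens left.
Directrix is the vertical line x = h − p = 6 − (-19/2) = 31/2.

x = 31/2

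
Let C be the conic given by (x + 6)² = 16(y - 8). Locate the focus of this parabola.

Vertex (-6, 8); 4p = 16 so p = 4. Opens up.
Focus is p units from the vertex along the axis: (h, k + p).

(-6, 12)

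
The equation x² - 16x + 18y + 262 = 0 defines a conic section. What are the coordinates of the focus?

Only x is squared. Complete the square in x: (x - 8)² = -18(y + 11).
Vertex (8, -11); 4p = -18 so p = -9/2. Opens down.
Focus is p units from the vertex along the axis: (h, k + p).

(8, -31/2)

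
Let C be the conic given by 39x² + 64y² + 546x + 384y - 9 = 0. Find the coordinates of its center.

Group the x- and y-terms: 39(x² + 14x) + 64(y² + 6y) = 9
Complete the square in x and y: 39(x + 7)² + 64(y + 3)² = 9 + 1911 + 576 = 2496
Divide through by 2496 to get (x + 7)²/64 + (y + 3)²/39 = 1.
Ellipse with center (-7, -3).

(-7, -3)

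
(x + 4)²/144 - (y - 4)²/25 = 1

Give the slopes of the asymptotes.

5/12 and -5/12

Center (-4, 4). The positive term is the x-term, so the transverse axis is horizontal; a² = 144, b² = 25.
For a horizontal hyperbola the asymptotes have slope ±b/a.
Here that is ±5/12.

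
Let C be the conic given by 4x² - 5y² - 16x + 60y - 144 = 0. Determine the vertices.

(2, 4) and (2, 8)

Rearranging, 4(x² - 4x) -5(y² - 12y) = 144.
4(x - 2)² -5(y - 6)² = 144 + 16 - 180 = -20
Dividing both sides by -20: (y - 6)²/4 - (x - 2)²/5 = 1
Hyperbola, center (2, 6), transverse axis vertical; a² = 4, b² = 5.
a = 2. Vertices at (h, k ± a).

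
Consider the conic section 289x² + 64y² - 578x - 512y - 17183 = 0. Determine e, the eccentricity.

289(x² - 2x) + 64(y² - 8y) = 17183
289(x - 1)² + 64(y - 4)² = 17183 + 289 + 1024 = 18496
Divide through by 18496 to get (x - 1)²/64 + (y - 4)²/289 = 1.
Ellipse, center (1, 4), major axis vertical; a² = 289, b² = 64.
c² = a² - b² = 225, so c = 15.
e = c/a = 15/17.

e = 15/17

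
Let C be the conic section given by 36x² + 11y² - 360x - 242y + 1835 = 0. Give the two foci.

(5, 6) and (5, 16)

Collect terms: 36(x² - 10x) + 11(y² - 22y) = -1835
Completing the square gives 36(x - 5)² + 11(y - 11)² = -1835 + 900 + 1331 = 396.
Divide through by 396 to get (x - 5)²/11 + (y - 11)²/36 = 1.
Ellipse, center (5, 11), major axis vertical; a² = 36, b² = 11.
c² = a² - b² = 36 - 11 = 25, so c = 5.
Foci lie on the vertical axis through the center: (h, k ± c).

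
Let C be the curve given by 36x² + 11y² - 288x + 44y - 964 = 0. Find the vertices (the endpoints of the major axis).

(4, -14) and (4, 10)

Rearranging, 36(x² - 8x) + 11(y² + 4y) = 964.
Completing the square gives 36(x - 4)² + 11(y + 2)² = 964 + 576 + 44 = 1584.
Divide by 1584: (x - 4)²/44 + (y + 2)²/144 = 1
Ellipse, center (4, -2), major axis vertical; a² = 144, b² = 44.
a = 12. Vertices at (h, k ± a).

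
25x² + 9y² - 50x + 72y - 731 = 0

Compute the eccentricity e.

e = 4/5

25(x² - 2x) + 9(y² + 8y) = 731
Complete the square in x and y: 25(x - 1)² + 9(y + 4)² = 731 + 25 + 144 = 900
Dividing both sides by 900: (x - 1)²/36 + (y + 4)²/100 = 1
Ellipse, center (1, -4), major axis vertical; a² = 100, b² = 36.
c² = a² - b² = 64, so c = 8.
e = c/a = 8/10 = 4/5.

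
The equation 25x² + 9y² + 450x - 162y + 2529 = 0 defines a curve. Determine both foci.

Group: 25(x² + 18x) + 9(y² - 18y) = -2529
Complete the square: 25(x + 9)² + 9(y - 9)² = -2529 + 2025 + 729 = 225
Dividing both sides by 225: (x + 9)²/9 + (y - 9)²/25 = 1
Ellipse, center (-9, 9), major axis vertical; a² = 25, b² = 9.
c² = a² - b² = 25 - 9 = 16, so c = 4.
Foci lie on the vertical axis through the center: (h, k ± c).

(-9, 5) and (-9, 13)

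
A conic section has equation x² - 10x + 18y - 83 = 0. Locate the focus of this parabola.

Only x is squared. Complete the square in x: (x - 5)² = -18(y - 6).
Vertex (5, 6); 4p = -18 so p = -9/2. Opens down.
Focus is p units from the vertex along the axis: (h, k + p).

(5, 3/2)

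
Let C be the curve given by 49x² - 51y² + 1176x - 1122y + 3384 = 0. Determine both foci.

49(x² + 24x) -51(y² + 22y) = -3384
Completing the square gives 49(x + 12)² -51(y + 11)² = -3384 + 7056 - 6171 = -2499.
Divide by -2499: (y + 11)²/49 - (x + 12)²/51 = 1
Hyperbola, center (-12, -11), transverse axis vertical; a² = 49, b² = 51.
c² = a² + b² = 49 + 51 = 100, so c = 10.
Foci lie on the vertical axis through the center: (h, k ± c).

(-12, -21) and (-12, -1)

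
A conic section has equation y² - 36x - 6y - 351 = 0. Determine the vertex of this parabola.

(-10, 3)

Only y is squared. Complete the square in y: (y - 3)² = 36(x + 10).
Vertex (-10, 3); 4p = 36 so p = 9. Opens right.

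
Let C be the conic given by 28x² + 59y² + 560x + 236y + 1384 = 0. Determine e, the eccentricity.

e = √1829/59

Group the x- and y-terms: 28(x² + 20x) + 59(y² + 4y) = -1384
28(x + 10)² + 59(y + 2)² = -1384 + 2800 + 236 = 1652
Dividing both sides by 1652: (x + 10)²/59 + (y + 2)²/28 = 1
Ellipse, center (-10, -2), major axis horizontal; a² = 59, b² = 28.
c² = a² - b² = 31, so c = √31.
e = c/a = √31/√59 = √1829/59.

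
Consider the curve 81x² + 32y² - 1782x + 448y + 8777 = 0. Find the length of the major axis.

18

Collect terms: 81(x² - 22x) + 32(y² + 14y) = -8777
Complete the square: 81(x - 11)² + 32(y + 7)² = -8777 + 9801 + 1568 = 2592
Dividing both sides by 2592: (x - 11)²/32 + (y + 7)²/81 = 1
Ellipse, center (11, -7), major axis vertical; a² = 81, b² = 32.
a² = 81 so a = 9; the major axis has length 2a = 18.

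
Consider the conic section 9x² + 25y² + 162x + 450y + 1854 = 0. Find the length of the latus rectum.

Collect terms: 9(x² + 18x) + 25(y² + 18y) = -1854
Complete the square: 9(x + 9)² + 25(y + 9)² = -1854 + 729 + 2025 = 900
Divide by 900: (x + 9)²/100 + (y + 9)²/36 = 1
Ellipse, center (-9, -9), major axis horizontal; a² = 100, b² = 36.
Latus rectum length = 2b²/a = 2·36/10 = 36/5.

36/5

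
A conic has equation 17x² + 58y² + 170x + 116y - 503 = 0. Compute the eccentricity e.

e = √2378/58

17(x² + 10x) + 58(y² + 2y) = 503
Complete the square in x and y: 17(x + 5)² + 58(y + 1)² = 503 + 425 + 58 = 986
Divide by 986: (x + 5)²/58 + (y + 1)²/17 = 1
Ellipse, center (-5, -1), major axis horizontal; a² = 58, b² = 17.
c² = a² - b² = 41, so c = √41.
e = c/a = √41/√58 = √2378/58.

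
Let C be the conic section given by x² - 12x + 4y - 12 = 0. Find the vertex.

Only x is squared. Complete the square in x: (x - 6)² = -4(y - 12).
Vertex (6, 12); 4p = -4 so p = -1. Opens down.

(6, 12)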